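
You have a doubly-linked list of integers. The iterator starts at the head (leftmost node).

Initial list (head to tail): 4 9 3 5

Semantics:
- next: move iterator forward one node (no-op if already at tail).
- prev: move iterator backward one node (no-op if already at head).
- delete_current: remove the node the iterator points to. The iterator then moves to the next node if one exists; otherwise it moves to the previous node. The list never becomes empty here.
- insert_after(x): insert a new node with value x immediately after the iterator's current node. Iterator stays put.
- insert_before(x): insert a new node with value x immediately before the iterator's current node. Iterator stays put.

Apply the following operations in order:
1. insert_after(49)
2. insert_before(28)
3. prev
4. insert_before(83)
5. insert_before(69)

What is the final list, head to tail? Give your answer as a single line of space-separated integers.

After 1 (insert_after(49)): list=[4, 49, 9, 3, 5] cursor@4
After 2 (insert_before(28)): list=[28, 4, 49, 9, 3, 5] cursor@4
After 3 (prev): list=[28, 4, 49, 9, 3, 5] cursor@28
After 4 (insert_before(83)): list=[83, 28, 4, 49, 9, 3, 5] cursor@28
After 5 (insert_before(69)): list=[83, 69, 28, 4, 49, 9, 3, 5] cursor@28

Answer: 83 69 28 4 49 9 3 5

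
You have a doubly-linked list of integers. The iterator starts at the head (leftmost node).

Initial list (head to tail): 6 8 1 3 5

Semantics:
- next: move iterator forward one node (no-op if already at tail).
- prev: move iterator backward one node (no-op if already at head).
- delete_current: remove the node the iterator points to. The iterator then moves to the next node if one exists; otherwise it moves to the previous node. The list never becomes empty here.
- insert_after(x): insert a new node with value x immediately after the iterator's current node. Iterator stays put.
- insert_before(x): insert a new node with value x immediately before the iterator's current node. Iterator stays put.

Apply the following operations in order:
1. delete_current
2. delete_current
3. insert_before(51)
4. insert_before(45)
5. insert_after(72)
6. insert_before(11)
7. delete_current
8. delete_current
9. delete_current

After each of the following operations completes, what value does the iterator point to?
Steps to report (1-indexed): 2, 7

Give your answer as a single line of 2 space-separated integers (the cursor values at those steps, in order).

Answer: 1 72

Derivation:
After 1 (delete_current): list=[8, 1, 3, 5] cursor@8
After 2 (delete_current): list=[1, 3, 5] cursor@1
After 3 (insert_before(51)): list=[51, 1, 3, 5] cursor@1
After 4 (insert_before(45)): list=[51, 45, 1, 3, 5] cursor@1
After 5 (insert_after(72)): list=[51, 45, 1, 72, 3, 5] cursor@1
After 6 (insert_before(11)): list=[51, 45, 11, 1, 72, 3, 5] cursor@1
After 7 (delete_current): list=[51, 45, 11, 72, 3, 5] cursor@72
After 8 (delete_current): list=[51, 45, 11, 3, 5] cursor@3
After 9 (delete_current): list=[51, 45, 11, 5] cursor@5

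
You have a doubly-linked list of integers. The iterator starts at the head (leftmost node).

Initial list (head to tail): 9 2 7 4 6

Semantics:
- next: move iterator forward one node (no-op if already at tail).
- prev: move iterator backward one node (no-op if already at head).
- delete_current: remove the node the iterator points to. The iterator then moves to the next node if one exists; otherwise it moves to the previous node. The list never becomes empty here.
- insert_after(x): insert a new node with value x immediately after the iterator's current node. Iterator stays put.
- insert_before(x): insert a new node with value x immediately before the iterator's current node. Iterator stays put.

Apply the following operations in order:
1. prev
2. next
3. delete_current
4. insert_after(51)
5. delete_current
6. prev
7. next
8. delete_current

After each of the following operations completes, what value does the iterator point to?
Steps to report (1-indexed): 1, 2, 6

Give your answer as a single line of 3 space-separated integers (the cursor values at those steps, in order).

Answer: 9 2 9

Derivation:
After 1 (prev): list=[9, 2, 7, 4, 6] cursor@9
After 2 (next): list=[9, 2, 7, 4, 6] cursor@2
After 3 (delete_current): list=[9, 7, 4, 6] cursor@7
After 4 (insert_after(51)): list=[9, 7, 51, 4, 6] cursor@7
After 5 (delete_current): list=[9, 51, 4, 6] cursor@51
After 6 (prev): list=[9, 51, 4, 6] cursor@9
After 7 (next): list=[9, 51, 4, 6] cursor@51
After 8 (delete_current): list=[9, 4, 6] cursor@4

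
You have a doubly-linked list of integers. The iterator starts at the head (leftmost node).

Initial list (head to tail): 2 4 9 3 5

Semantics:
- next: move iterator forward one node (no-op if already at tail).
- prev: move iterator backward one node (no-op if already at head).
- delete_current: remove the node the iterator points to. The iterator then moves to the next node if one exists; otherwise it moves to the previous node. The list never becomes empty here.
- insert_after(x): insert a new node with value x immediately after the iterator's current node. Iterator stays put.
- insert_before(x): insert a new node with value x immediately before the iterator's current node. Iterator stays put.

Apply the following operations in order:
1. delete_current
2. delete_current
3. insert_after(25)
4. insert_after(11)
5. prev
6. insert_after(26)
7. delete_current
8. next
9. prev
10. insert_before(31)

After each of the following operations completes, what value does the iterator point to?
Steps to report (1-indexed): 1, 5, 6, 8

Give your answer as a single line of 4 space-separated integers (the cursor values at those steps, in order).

After 1 (delete_current): list=[4, 9, 3, 5] cursor@4
After 2 (delete_current): list=[9, 3, 5] cursor@9
After 3 (insert_after(25)): list=[9, 25, 3, 5] cursor@9
After 4 (insert_after(11)): list=[9, 11, 25, 3, 5] cursor@9
After 5 (prev): list=[9, 11, 25, 3, 5] cursor@9
After 6 (insert_after(26)): list=[9, 26, 11, 25, 3, 5] cursor@9
After 7 (delete_current): list=[26, 11, 25, 3, 5] cursor@26
After 8 (next): list=[26, 11, 25, 3, 5] cursor@11
After 9 (prev): list=[26, 11, 25, 3, 5] cursor@26
After 10 (insert_before(31)): list=[31, 26, 11, 25, 3, 5] cursor@26

Answer: 4 9 9 11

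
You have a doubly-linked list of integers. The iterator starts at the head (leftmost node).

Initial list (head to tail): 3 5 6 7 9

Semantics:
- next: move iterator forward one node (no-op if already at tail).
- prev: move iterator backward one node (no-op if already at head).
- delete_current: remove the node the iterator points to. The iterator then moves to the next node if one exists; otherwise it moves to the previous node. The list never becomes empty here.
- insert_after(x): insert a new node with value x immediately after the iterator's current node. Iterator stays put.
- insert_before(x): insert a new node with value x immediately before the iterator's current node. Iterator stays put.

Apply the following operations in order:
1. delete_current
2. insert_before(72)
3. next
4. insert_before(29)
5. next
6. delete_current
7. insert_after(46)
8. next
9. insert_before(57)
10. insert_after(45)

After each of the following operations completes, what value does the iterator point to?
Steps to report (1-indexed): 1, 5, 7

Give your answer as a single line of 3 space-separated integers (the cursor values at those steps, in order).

Answer: 5 7 9

Derivation:
After 1 (delete_current): list=[5, 6, 7, 9] cursor@5
After 2 (insert_before(72)): list=[72, 5, 6, 7, 9] cursor@5
After 3 (next): list=[72, 5, 6, 7, 9] cursor@6
After 4 (insert_before(29)): list=[72, 5, 29, 6, 7, 9] cursor@6
After 5 (next): list=[72, 5, 29, 6, 7, 9] cursor@7
After 6 (delete_current): list=[72, 5, 29, 6, 9] cursor@9
After 7 (insert_after(46)): list=[72, 5, 29, 6, 9, 46] cursor@9
After 8 (next): list=[72, 5, 29, 6, 9, 46] cursor@46
After 9 (insert_before(57)): list=[72, 5, 29, 6, 9, 57, 46] cursor@46
After 10 (insert_after(45)): list=[72, 5, 29, 6, 9, 57, 46, 45] cursor@46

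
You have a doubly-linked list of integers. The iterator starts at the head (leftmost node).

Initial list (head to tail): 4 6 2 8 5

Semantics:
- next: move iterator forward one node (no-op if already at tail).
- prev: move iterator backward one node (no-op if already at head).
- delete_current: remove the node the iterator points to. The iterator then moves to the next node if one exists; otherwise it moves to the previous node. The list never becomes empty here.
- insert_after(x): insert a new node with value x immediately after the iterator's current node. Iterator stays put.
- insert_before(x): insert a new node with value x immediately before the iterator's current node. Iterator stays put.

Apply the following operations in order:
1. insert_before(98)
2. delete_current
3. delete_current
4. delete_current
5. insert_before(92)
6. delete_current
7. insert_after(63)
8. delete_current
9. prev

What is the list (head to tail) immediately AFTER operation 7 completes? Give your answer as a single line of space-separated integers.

After 1 (insert_before(98)): list=[98, 4, 6, 2, 8, 5] cursor@4
After 2 (delete_current): list=[98, 6, 2, 8, 5] cursor@6
After 3 (delete_current): list=[98, 2, 8, 5] cursor@2
After 4 (delete_current): list=[98, 8, 5] cursor@8
After 5 (insert_before(92)): list=[98, 92, 8, 5] cursor@8
After 6 (delete_current): list=[98, 92, 5] cursor@5
After 7 (insert_after(63)): list=[98, 92, 5, 63] cursor@5

Answer: 98 92 5 63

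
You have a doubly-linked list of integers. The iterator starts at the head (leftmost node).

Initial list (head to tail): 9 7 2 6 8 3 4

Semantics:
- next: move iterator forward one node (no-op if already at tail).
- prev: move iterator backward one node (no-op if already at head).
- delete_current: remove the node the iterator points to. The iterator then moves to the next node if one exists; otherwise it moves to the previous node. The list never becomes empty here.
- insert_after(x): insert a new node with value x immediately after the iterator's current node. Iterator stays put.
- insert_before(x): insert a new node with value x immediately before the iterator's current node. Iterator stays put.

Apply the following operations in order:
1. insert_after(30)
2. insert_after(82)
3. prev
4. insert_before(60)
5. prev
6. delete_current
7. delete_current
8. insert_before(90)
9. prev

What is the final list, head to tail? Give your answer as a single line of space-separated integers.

After 1 (insert_after(30)): list=[9, 30, 7, 2, 6, 8, 3, 4] cursor@9
After 2 (insert_after(82)): list=[9, 82, 30, 7, 2, 6, 8, 3, 4] cursor@9
After 3 (prev): list=[9, 82, 30, 7, 2, 6, 8, 3, 4] cursor@9
After 4 (insert_before(60)): list=[60, 9, 82, 30, 7, 2, 6, 8, 3, 4] cursor@9
After 5 (prev): list=[60, 9, 82, 30, 7, 2, 6, 8, 3, 4] cursor@60
After 6 (delete_current): list=[9, 82, 30, 7, 2, 6, 8, 3, 4] cursor@9
After 7 (delete_current): list=[82, 30, 7, 2, 6, 8, 3, 4] cursor@82
After 8 (insert_before(90)): list=[90, 82, 30, 7, 2, 6, 8, 3, 4] cursor@82
After 9 (prev): list=[90, 82, 30, 7, 2, 6, 8, 3, 4] cursor@90

Answer: 90 82 30 7 2 6 8 3 4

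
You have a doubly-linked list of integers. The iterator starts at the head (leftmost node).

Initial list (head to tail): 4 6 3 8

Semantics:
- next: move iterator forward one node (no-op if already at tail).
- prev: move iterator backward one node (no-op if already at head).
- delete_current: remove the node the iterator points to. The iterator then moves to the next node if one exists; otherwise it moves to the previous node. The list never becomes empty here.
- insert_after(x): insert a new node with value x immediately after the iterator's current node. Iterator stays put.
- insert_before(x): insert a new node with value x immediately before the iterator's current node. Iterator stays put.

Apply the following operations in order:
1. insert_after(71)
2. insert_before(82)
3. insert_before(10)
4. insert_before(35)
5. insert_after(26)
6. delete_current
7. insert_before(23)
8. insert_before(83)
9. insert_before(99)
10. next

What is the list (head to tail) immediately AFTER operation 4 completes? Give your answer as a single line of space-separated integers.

Answer: 82 10 35 4 71 6 3 8

Derivation:
After 1 (insert_after(71)): list=[4, 71, 6, 3, 8] cursor@4
After 2 (insert_before(82)): list=[82, 4, 71, 6, 3, 8] cursor@4
After 3 (insert_before(10)): list=[82, 10, 4, 71, 6, 3, 8] cursor@4
After 4 (insert_before(35)): list=[82, 10, 35, 4, 71, 6, 3, 8] cursor@4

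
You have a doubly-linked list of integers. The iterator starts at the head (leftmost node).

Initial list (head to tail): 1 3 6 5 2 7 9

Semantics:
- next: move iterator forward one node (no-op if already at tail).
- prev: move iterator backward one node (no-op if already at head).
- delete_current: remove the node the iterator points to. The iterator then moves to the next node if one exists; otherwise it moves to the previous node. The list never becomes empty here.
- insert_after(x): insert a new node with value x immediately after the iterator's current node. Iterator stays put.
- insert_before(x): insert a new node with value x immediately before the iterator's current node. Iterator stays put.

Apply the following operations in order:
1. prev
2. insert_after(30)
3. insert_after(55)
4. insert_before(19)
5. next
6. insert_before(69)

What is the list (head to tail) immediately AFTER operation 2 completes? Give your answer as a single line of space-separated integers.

After 1 (prev): list=[1, 3, 6, 5, 2, 7, 9] cursor@1
After 2 (insert_after(30)): list=[1, 30, 3, 6, 5, 2, 7, 9] cursor@1

Answer: 1 30 3 6 5 2 7 9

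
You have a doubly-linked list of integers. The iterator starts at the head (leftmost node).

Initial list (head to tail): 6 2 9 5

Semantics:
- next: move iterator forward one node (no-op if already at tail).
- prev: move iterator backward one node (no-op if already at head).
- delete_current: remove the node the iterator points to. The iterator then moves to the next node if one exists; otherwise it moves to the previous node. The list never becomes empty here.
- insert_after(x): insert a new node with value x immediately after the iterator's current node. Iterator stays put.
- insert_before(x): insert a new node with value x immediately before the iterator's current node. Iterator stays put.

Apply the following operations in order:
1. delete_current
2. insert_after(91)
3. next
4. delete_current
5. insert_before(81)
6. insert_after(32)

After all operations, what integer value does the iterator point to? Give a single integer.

After 1 (delete_current): list=[2, 9, 5] cursor@2
After 2 (insert_after(91)): list=[2, 91, 9, 5] cursor@2
After 3 (next): list=[2, 91, 9, 5] cursor@91
After 4 (delete_current): list=[2, 9, 5] cursor@9
After 5 (insert_before(81)): list=[2, 81, 9, 5] cursor@9
After 6 (insert_after(32)): list=[2, 81, 9, 32, 5] cursor@9

Answer: 9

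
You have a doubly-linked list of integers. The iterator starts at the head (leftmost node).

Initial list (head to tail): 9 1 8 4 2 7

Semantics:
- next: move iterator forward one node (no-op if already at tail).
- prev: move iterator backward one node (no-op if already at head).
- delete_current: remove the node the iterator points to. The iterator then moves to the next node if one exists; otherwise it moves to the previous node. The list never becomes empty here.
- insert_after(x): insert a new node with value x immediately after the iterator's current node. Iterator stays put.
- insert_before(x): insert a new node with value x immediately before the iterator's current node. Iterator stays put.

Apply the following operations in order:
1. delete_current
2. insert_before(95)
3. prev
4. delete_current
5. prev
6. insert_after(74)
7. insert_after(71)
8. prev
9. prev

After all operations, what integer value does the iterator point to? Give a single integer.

After 1 (delete_current): list=[1, 8, 4, 2, 7] cursor@1
After 2 (insert_before(95)): list=[95, 1, 8, 4, 2, 7] cursor@1
After 3 (prev): list=[95, 1, 8, 4, 2, 7] cursor@95
After 4 (delete_current): list=[1, 8, 4, 2, 7] cursor@1
After 5 (prev): list=[1, 8, 4, 2, 7] cursor@1
After 6 (insert_after(74)): list=[1, 74, 8, 4, 2, 7] cursor@1
After 7 (insert_after(71)): list=[1, 71, 74, 8, 4, 2, 7] cursor@1
After 8 (prev): list=[1, 71, 74, 8, 4, 2, 7] cursor@1
After 9 (prev): list=[1, 71, 74, 8, 4, 2, 7] cursor@1

Answer: 1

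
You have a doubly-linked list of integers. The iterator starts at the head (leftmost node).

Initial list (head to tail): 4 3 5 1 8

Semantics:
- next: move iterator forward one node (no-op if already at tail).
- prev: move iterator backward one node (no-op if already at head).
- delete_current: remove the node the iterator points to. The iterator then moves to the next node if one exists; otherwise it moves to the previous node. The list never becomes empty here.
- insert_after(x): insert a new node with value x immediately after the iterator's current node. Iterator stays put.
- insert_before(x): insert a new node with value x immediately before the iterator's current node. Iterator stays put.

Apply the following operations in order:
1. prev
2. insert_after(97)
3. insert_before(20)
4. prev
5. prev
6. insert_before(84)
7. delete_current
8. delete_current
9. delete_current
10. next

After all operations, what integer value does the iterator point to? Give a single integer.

Answer: 5

Derivation:
After 1 (prev): list=[4, 3, 5, 1, 8] cursor@4
After 2 (insert_after(97)): list=[4, 97, 3, 5, 1, 8] cursor@4
After 3 (insert_before(20)): list=[20, 4, 97, 3, 5, 1, 8] cursor@4
After 4 (prev): list=[20, 4, 97, 3, 5, 1, 8] cursor@20
After 5 (prev): list=[20, 4, 97, 3, 5, 1, 8] cursor@20
After 6 (insert_before(84)): list=[84, 20, 4, 97, 3, 5, 1, 8] cursor@20
After 7 (delete_current): list=[84, 4, 97, 3, 5, 1, 8] cursor@4
After 8 (delete_current): list=[84, 97, 3, 5, 1, 8] cursor@97
After 9 (delete_current): list=[84, 3, 5, 1, 8] cursor@3
After 10 (next): list=[84, 3, 5, 1, 8] cursor@5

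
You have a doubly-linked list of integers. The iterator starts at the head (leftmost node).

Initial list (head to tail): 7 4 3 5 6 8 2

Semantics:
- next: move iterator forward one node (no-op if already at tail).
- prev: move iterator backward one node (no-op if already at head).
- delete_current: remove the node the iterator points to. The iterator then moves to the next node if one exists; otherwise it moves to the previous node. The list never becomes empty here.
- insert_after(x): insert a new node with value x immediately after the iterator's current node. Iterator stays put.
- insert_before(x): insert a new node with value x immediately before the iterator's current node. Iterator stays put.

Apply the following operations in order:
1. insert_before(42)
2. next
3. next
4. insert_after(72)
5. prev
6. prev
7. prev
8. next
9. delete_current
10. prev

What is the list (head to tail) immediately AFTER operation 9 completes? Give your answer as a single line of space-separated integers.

After 1 (insert_before(42)): list=[42, 7, 4, 3, 5, 6, 8, 2] cursor@7
After 2 (next): list=[42, 7, 4, 3, 5, 6, 8, 2] cursor@4
After 3 (next): list=[42, 7, 4, 3, 5, 6, 8, 2] cursor@3
After 4 (insert_after(72)): list=[42, 7, 4, 3, 72, 5, 6, 8, 2] cursor@3
After 5 (prev): list=[42, 7, 4, 3, 72, 5, 6, 8, 2] cursor@4
After 6 (prev): list=[42, 7, 4, 3, 72, 5, 6, 8, 2] cursor@7
After 7 (prev): list=[42, 7, 4, 3, 72, 5, 6, 8, 2] cursor@42
After 8 (next): list=[42, 7, 4, 3, 72, 5, 6, 8, 2] cursor@7
After 9 (delete_current): list=[42, 4, 3, 72, 5, 6, 8, 2] cursor@4

Answer: 42 4 3 72 5 6 8 2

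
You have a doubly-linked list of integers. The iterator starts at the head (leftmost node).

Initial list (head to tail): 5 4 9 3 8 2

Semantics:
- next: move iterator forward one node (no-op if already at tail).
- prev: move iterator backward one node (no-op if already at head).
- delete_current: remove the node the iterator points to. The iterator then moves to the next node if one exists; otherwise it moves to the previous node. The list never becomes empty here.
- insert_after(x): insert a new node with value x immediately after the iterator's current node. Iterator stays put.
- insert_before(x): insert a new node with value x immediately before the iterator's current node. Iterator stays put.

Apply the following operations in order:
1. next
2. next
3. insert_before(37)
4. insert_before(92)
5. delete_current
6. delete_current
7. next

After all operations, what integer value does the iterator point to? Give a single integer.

Answer: 2

Derivation:
After 1 (next): list=[5, 4, 9, 3, 8, 2] cursor@4
After 2 (next): list=[5, 4, 9, 3, 8, 2] cursor@9
After 3 (insert_before(37)): list=[5, 4, 37, 9, 3, 8, 2] cursor@9
After 4 (insert_before(92)): list=[5, 4, 37, 92, 9, 3, 8, 2] cursor@9
After 5 (delete_current): list=[5, 4, 37, 92, 3, 8, 2] cursor@3
After 6 (delete_current): list=[5, 4, 37, 92, 8, 2] cursor@8
After 7 (next): list=[5, 4, 37, 92, 8, 2] cursor@2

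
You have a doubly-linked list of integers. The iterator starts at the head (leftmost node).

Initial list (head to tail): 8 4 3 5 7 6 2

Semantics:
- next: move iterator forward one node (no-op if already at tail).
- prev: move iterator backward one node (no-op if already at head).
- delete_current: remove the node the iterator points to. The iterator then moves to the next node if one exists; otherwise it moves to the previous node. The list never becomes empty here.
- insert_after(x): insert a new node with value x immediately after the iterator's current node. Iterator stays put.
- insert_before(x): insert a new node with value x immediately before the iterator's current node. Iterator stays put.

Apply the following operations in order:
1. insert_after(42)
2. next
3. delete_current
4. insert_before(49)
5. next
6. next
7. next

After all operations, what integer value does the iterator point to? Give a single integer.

After 1 (insert_after(42)): list=[8, 42, 4, 3, 5, 7, 6, 2] cursor@8
After 2 (next): list=[8, 42, 4, 3, 5, 7, 6, 2] cursor@42
After 3 (delete_current): list=[8, 4, 3, 5, 7, 6, 2] cursor@4
After 4 (insert_before(49)): list=[8, 49, 4, 3, 5, 7, 6, 2] cursor@4
After 5 (next): list=[8, 49, 4, 3, 5, 7, 6, 2] cursor@3
After 6 (next): list=[8, 49, 4, 3, 5, 7, 6, 2] cursor@5
After 7 (next): list=[8, 49, 4, 3, 5, 7, 6, 2] cursor@7

Answer: 7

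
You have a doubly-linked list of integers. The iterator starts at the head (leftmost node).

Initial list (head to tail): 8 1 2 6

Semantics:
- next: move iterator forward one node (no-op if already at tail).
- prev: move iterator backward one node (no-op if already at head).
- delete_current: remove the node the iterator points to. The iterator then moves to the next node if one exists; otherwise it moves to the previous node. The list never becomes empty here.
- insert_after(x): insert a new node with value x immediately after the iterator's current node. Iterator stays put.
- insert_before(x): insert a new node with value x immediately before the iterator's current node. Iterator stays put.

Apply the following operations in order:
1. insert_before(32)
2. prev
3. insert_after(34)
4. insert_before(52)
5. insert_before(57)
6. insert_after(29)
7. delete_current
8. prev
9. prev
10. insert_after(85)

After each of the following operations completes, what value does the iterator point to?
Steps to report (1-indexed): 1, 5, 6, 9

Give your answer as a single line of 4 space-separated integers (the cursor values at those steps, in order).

Answer: 8 32 32 52

Derivation:
After 1 (insert_before(32)): list=[32, 8, 1, 2, 6] cursor@8
After 2 (prev): list=[32, 8, 1, 2, 6] cursor@32
After 3 (insert_after(34)): list=[32, 34, 8, 1, 2, 6] cursor@32
After 4 (insert_before(52)): list=[52, 32, 34, 8, 1, 2, 6] cursor@32
After 5 (insert_before(57)): list=[52, 57, 32, 34, 8, 1, 2, 6] cursor@32
After 6 (insert_after(29)): list=[52, 57, 32, 29, 34, 8, 1, 2, 6] cursor@32
After 7 (delete_current): list=[52, 57, 29, 34, 8, 1, 2, 6] cursor@29
After 8 (prev): list=[52, 57, 29, 34, 8, 1, 2, 6] cursor@57
After 9 (prev): list=[52, 57, 29, 34, 8, 1, 2, 6] cursor@52
After 10 (insert_after(85)): list=[52, 85, 57, 29, 34, 8, 1, 2, 6] cursor@52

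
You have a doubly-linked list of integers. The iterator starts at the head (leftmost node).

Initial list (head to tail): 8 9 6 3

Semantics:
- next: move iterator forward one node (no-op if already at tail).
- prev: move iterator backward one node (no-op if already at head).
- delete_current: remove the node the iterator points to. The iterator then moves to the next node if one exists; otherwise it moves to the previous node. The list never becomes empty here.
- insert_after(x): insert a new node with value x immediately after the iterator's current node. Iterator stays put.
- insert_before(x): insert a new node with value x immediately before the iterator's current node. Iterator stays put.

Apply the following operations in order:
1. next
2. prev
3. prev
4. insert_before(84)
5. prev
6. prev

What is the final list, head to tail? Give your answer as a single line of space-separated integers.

After 1 (next): list=[8, 9, 6, 3] cursor@9
After 2 (prev): list=[8, 9, 6, 3] cursor@8
After 3 (prev): list=[8, 9, 6, 3] cursor@8
After 4 (insert_before(84)): list=[84, 8, 9, 6, 3] cursor@8
After 5 (prev): list=[84, 8, 9, 6, 3] cursor@84
After 6 (prev): list=[84, 8, 9, 6, 3] cursor@84

Answer: 84 8 9 6 3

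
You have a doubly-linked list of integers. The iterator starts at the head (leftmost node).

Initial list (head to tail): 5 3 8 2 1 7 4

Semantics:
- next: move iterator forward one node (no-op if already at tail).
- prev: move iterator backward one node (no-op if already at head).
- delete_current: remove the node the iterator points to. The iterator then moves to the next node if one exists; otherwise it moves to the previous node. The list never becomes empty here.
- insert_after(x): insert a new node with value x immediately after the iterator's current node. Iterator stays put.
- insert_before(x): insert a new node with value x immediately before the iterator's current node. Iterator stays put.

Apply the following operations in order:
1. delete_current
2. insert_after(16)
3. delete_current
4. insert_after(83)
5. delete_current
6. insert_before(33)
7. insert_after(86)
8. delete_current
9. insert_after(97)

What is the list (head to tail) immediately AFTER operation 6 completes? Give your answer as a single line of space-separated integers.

Answer: 33 83 8 2 1 7 4

Derivation:
After 1 (delete_current): list=[3, 8, 2, 1, 7, 4] cursor@3
After 2 (insert_after(16)): list=[3, 16, 8, 2, 1, 7, 4] cursor@3
After 3 (delete_current): list=[16, 8, 2, 1, 7, 4] cursor@16
After 4 (insert_after(83)): list=[16, 83, 8, 2, 1, 7, 4] cursor@16
After 5 (delete_current): list=[83, 8, 2, 1, 7, 4] cursor@83
After 6 (insert_before(33)): list=[33, 83, 8, 2, 1, 7, 4] cursor@83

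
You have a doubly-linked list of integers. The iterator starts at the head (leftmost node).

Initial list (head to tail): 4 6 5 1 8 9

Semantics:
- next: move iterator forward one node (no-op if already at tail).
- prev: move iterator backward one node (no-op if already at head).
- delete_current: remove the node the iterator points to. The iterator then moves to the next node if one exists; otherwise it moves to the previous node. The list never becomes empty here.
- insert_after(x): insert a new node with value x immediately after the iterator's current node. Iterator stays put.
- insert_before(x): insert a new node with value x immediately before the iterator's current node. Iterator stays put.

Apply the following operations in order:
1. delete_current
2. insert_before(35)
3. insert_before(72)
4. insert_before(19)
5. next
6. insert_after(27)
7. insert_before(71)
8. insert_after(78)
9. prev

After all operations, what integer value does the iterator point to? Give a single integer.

After 1 (delete_current): list=[6, 5, 1, 8, 9] cursor@6
After 2 (insert_before(35)): list=[35, 6, 5, 1, 8, 9] cursor@6
After 3 (insert_before(72)): list=[35, 72, 6, 5, 1, 8, 9] cursor@6
After 4 (insert_before(19)): list=[35, 72, 19, 6, 5, 1, 8, 9] cursor@6
After 5 (next): list=[35, 72, 19, 6, 5, 1, 8, 9] cursor@5
After 6 (insert_after(27)): list=[35, 72, 19, 6, 5, 27, 1, 8, 9] cursor@5
After 7 (insert_before(71)): list=[35, 72, 19, 6, 71, 5, 27, 1, 8, 9] cursor@5
After 8 (insert_after(78)): list=[35, 72, 19, 6, 71, 5, 78, 27, 1, 8, 9] cursor@5
After 9 (prev): list=[35, 72, 19, 6, 71, 5, 78, 27, 1, 8, 9] cursor@71

Answer: 71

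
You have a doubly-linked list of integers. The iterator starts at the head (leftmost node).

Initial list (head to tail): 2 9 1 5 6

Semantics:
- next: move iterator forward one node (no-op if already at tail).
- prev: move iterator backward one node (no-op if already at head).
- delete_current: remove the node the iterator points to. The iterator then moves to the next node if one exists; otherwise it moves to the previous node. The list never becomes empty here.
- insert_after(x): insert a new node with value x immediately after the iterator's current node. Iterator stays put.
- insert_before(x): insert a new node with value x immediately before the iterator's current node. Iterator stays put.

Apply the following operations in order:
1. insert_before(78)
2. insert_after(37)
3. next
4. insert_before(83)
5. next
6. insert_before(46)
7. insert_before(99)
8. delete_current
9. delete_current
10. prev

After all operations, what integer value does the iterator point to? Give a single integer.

Answer: 99

Derivation:
After 1 (insert_before(78)): list=[78, 2, 9, 1, 5, 6] cursor@2
After 2 (insert_after(37)): list=[78, 2, 37, 9, 1, 5, 6] cursor@2
After 3 (next): list=[78, 2, 37, 9, 1, 5, 6] cursor@37
After 4 (insert_before(83)): list=[78, 2, 83, 37, 9, 1, 5, 6] cursor@37
After 5 (next): list=[78, 2, 83, 37, 9, 1, 5, 6] cursor@9
After 6 (insert_before(46)): list=[78, 2, 83, 37, 46, 9, 1, 5, 6] cursor@9
After 7 (insert_before(99)): list=[78, 2, 83, 37, 46, 99, 9, 1, 5, 6] cursor@9
After 8 (delete_current): list=[78, 2, 83, 37, 46, 99, 1, 5, 6] cursor@1
After 9 (delete_current): list=[78, 2, 83, 37, 46, 99, 5, 6] cursor@5
After 10 (prev): list=[78, 2, 83, 37, 46, 99, 5, 6] cursor@99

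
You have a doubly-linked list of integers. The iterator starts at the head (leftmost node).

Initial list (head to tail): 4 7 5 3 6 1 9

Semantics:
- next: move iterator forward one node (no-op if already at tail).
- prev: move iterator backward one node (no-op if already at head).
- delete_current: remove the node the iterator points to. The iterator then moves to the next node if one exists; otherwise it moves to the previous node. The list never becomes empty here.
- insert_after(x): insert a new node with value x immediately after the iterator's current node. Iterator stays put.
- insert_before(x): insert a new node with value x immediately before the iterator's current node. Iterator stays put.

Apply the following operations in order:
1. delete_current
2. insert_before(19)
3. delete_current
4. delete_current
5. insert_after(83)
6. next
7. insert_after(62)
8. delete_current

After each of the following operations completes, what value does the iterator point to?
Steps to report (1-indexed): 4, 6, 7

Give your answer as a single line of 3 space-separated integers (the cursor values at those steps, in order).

After 1 (delete_current): list=[7, 5, 3, 6, 1, 9] cursor@7
After 2 (insert_before(19)): list=[19, 7, 5, 3, 6, 1, 9] cursor@7
After 3 (delete_current): list=[19, 5, 3, 6, 1, 9] cursor@5
After 4 (delete_current): list=[19, 3, 6, 1, 9] cursor@3
After 5 (insert_after(83)): list=[19, 3, 83, 6, 1, 9] cursor@3
After 6 (next): list=[19, 3, 83, 6, 1, 9] cursor@83
After 7 (insert_after(62)): list=[19, 3, 83, 62, 6, 1, 9] cursor@83
After 8 (delete_current): list=[19, 3, 62, 6, 1, 9] cursor@62

Answer: 3 83 83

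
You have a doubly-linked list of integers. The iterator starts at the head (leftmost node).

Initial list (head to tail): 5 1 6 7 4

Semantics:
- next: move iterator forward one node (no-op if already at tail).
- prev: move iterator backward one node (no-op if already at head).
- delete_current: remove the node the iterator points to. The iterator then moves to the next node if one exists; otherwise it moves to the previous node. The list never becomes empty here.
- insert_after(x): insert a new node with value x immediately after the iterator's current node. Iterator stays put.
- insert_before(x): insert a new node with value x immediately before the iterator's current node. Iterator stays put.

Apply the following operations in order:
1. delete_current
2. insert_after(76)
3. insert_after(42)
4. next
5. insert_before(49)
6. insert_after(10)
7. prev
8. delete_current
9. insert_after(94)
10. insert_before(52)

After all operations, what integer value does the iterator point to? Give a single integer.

After 1 (delete_current): list=[1, 6, 7, 4] cursor@1
After 2 (insert_after(76)): list=[1, 76, 6, 7, 4] cursor@1
After 3 (insert_after(42)): list=[1, 42, 76, 6, 7, 4] cursor@1
After 4 (next): list=[1, 42, 76, 6, 7, 4] cursor@42
After 5 (insert_before(49)): list=[1, 49, 42, 76, 6, 7, 4] cursor@42
After 6 (insert_after(10)): list=[1, 49, 42, 10, 76, 6, 7, 4] cursor@42
After 7 (prev): list=[1, 49, 42, 10, 76, 6, 7, 4] cursor@49
After 8 (delete_current): list=[1, 42, 10, 76, 6, 7, 4] cursor@42
After 9 (insert_after(94)): list=[1, 42, 94, 10, 76, 6, 7, 4] cursor@42
After 10 (insert_before(52)): list=[1, 52, 42, 94, 10, 76, 6, 7, 4] cursor@42

Answer: 42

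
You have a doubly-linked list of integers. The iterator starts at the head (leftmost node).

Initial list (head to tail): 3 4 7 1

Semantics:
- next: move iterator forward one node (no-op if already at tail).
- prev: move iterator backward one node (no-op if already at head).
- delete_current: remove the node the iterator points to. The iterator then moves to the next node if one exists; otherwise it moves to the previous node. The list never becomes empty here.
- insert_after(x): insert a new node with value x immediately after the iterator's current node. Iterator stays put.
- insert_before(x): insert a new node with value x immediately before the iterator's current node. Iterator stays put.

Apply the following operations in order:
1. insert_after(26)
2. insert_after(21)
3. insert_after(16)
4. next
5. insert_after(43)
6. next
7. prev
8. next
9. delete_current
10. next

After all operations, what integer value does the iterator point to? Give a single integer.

After 1 (insert_after(26)): list=[3, 26, 4, 7, 1] cursor@3
After 2 (insert_after(21)): list=[3, 21, 26, 4, 7, 1] cursor@3
After 3 (insert_after(16)): list=[3, 16, 21, 26, 4, 7, 1] cursor@3
After 4 (next): list=[3, 16, 21, 26, 4, 7, 1] cursor@16
After 5 (insert_after(43)): list=[3, 16, 43, 21, 26, 4, 7, 1] cursor@16
After 6 (next): list=[3, 16, 43, 21, 26, 4, 7, 1] cursor@43
After 7 (prev): list=[3, 16, 43, 21, 26, 4, 7, 1] cursor@16
After 8 (next): list=[3, 16, 43, 21, 26, 4, 7, 1] cursor@43
After 9 (delete_current): list=[3, 16, 21, 26, 4, 7, 1] cursor@21
After 10 (next): list=[3, 16, 21, 26, 4, 7, 1] cursor@26

Answer: 26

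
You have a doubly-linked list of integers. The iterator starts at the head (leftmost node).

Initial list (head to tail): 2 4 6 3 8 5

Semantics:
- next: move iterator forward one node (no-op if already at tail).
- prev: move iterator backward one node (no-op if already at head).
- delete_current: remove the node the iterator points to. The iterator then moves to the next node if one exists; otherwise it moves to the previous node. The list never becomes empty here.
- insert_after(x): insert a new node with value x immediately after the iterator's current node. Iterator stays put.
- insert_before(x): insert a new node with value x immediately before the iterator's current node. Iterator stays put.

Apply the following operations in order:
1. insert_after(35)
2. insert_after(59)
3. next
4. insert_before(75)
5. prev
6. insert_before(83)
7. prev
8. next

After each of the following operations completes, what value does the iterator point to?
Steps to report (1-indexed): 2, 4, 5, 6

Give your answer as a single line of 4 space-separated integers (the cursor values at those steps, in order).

After 1 (insert_after(35)): list=[2, 35, 4, 6, 3, 8, 5] cursor@2
After 2 (insert_after(59)): list=[2, 59, 35, 4, 6, 3, 8, 5] cursor@2
After 3 (next): list=[2, 59, 35, 4, 6, 3, 8, 5] cursor@59
After 4 (insert_before(75)): list=[2, 75, 59, 35, 4, 6, 3, 8, 5] cursor@59
After 5 (prev): list=[2, 75, 59, 35, 4, 6, 3, 8, 5] cursor@75
After 6 (insert_before(83)): list=[2, 83, 75, 59, 35, 4, 6, 3, 8, 5] cursor@75
After 7 (prev): list=[2, 83, 75, 59, 35, 4, 6, 3, 8, 5] cursor@83
After 8 (next): list=[2, 83, 75, 59, 35, 4, 6, 3, 8, 5] cursor@75

Answer: 2 59 75 75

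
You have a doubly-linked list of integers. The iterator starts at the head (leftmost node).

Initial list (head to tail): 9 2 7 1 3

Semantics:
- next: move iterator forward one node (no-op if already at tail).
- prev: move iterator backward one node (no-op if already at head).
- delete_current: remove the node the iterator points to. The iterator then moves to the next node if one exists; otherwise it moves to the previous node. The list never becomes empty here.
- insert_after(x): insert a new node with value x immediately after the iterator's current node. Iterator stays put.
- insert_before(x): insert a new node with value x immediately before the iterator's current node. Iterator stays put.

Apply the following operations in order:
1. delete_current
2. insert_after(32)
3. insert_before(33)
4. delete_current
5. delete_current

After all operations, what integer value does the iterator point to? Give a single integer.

Answer: 7

Derivation:
After 1 (delete_current): list=[2, 7, 1, 3] cursor@2
After 2 (insert_after(32)): list=[2, 32, 7, 1, 3] cursor@2
After 3 (insert_before(33)): list=[33, 2, 32, 7, 1, 3] cursor@2
After 4 (delete_current): list=[33, 32, 7, 1, 3] cursor@32
After 5 (delete_current): list=[33, 7, 1, 3] cursor@7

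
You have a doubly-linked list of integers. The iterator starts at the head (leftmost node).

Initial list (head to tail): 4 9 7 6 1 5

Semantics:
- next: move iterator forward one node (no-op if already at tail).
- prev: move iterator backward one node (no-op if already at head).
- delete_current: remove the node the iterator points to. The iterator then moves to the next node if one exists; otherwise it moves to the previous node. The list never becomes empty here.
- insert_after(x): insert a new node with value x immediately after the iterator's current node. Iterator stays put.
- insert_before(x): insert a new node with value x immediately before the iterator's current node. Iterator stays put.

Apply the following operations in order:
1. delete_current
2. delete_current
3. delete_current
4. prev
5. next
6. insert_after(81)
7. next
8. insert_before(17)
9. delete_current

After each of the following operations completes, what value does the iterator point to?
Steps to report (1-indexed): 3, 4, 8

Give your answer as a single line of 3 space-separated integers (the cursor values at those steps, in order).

After 1 (delete_current): list=[9, 7, 6, 1, 5] cursor@9
After 2 (delete_current): list=[7, 6, 1, 5] cursor@7
After 3 (delete_current): list=[6, 1, 5] cursor@6
After 4 (prev): list=[6, 1, 5] cursor@6
After 5 (next): list=[6, 1, 5] cursor@1
After 6 (insert_after(81)): list=[6, 1, 81, 5] cursor@1
After 7 (next): list=[6, 1, 81, 5] cursor@81
After 8 (insert_before(17)): list=[6, 1, 17, 81, 5] cursor@81
After 9 (delete_current): list=[6, 1, 17, 5] cursor@5

Answer: 6 6 81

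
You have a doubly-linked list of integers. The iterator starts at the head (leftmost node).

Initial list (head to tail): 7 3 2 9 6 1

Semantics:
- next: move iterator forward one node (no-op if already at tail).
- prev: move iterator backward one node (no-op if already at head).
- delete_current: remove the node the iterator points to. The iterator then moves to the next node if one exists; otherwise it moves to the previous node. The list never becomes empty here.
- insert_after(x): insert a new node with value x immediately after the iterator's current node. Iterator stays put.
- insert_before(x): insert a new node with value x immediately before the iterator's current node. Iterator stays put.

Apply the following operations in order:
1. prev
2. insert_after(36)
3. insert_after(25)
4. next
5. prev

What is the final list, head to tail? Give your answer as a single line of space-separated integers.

After 1 (prev): list=[7, 3, 2, 9, 6, 1] cursor@7
After 2 (insert_after(36)): list=[7, 36, 3, 2, 9, 6, 1] cursor@7
After 3 (insert_after(25)): list=[7, 25, 36, 3, 2, 9, 6, 1] cursor@7
After 4 (next): list=[7, 25, 36, 3, 2, 9, 6, 1] cursor@25
After 5 (prev): list=[7, 25, 36, 3, 2, 9, 6, 1] cursor@7

Answer: 7 25 36 3 2 9 6 1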